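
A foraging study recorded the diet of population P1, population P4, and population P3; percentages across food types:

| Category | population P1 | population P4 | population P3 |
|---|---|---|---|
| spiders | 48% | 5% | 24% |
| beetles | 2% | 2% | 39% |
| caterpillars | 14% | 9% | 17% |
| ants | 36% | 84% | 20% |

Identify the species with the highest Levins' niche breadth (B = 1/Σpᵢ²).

Convert percentages to proportions (divide by 100).
Σp_P1ᵢ² = 0.48² + 0.02² + 0.14² + 0.36² = 0.2304 + 0.0004 + 0.0196 + 0.1296 = 0.3800
B_P1 = 1 / 0.3800 = 2.6316
Σp_P4ᵢ² = 0.05² + 0.02² + 0.09² + 0.84² = 0.0025 + 0.0004 + 0.0081 + 0.7056 = 0.7166
B_P4 = 1 / 0.7166 = 1.3955
Σp_P3ᵢ² = 0.24² + 0.39² + 0.17² + 0.20² = 0.0576 + 0.1521 + 0.0289 + 0.0400 = 0.2786
B_P3 = 1 / 0.2786 = 3.5894
Highest B → broadest niche (most generalist): population P3 (B = 3.59).

population P3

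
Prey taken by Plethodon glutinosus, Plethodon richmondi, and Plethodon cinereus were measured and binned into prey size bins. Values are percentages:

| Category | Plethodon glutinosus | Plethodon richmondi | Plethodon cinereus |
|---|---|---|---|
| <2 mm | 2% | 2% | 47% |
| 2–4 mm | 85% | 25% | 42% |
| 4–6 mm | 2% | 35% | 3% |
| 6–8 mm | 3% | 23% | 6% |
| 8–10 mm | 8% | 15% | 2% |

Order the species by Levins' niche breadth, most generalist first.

Plethodon richmondi > Plethodon cinereus > Plethodon glutinosus

Convert percentages to proportions (divide by 100).
Σp_glutᵢ² = 0.02² + 0.85² + 0.02² + 0.03² + 0.08² = 0.0004 + 0.7225 + 0.0004 + 0.0009 + 0.0064 = 0.7306
B_glut = 1 / 0.7306 = 1.3687
Σp_richᵢ² = 0.02² + 0.25² + 0.35² + 0.23² + 0.15² = 0.0004 + 0.0625 + 0.1225 + 0.0529 + 0.0225 = 0.2608
B_rich = 1 / 0.2608 = 3.8344
Σp_cineᵢ² = 0.47² + 0.42² + 0.03² + 0.06² + 0.02² = 0.2209 + 0.1764 + 0.0009 + 0.0036 + 0.0004 = 0.4022
B_cine = 1 / 0.4022 = 2.4863
Ranking by B (broadest → narrowest): Plethodon richmondi (3.83) > Plethodon cinereus (2.49) > Plethodon glutinosus (1.37)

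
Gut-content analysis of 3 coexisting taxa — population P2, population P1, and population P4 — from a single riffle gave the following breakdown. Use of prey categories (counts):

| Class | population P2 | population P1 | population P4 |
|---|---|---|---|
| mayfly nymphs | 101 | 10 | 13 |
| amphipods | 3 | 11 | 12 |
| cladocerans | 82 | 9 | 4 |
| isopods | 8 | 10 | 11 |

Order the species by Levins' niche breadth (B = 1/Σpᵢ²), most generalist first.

population P1 > population P4 > population P2

Proportions for population P2 (n=194): 101/194=0.5206, 3/194=0.0155, 82/194=0.4227, 8/194=0.0412
Proportions for population P1 (n=40): 10/40=0.2500, 11/40=0.2750, 9/40=0.2250, 10/40=0.2500
Proportions for population P4 (n=40): 13/40=0.3250, 12/40=0.3000, 4/40=0.1000, 11/40=0.2750
Σp_P2ᵢ² = 0.5206² + 0.0155² + 0.4227² + 0.0412² = 0.271024 + 0.000240 + 0.178675 + 0.001697 = 0.451636
B_P2 = 1 / 0.451636 = 2.2142
Σp_P1ᵢ² = 0.2500² + 0.2750² + 0.2250² + 0.2500² = 0.062500 + 0.075625 + 0.050625 + 0.062500 = 0.251250
B_P1 = 1 / 0.251250 = 3.9801
Σp_P4ᵢ² = 0.3250² + 0.3000² + 0.1000² + 0.2750² = 0.105625 + 0.090000 + 0.010000 + 0.075625 = 0.281250
B_P4 = 1 / 0.281250 = 3.5556
Ranking by B (broadest → narrowest): population P1 (3.98) > population P4 (3.56) > population P2 (2.21)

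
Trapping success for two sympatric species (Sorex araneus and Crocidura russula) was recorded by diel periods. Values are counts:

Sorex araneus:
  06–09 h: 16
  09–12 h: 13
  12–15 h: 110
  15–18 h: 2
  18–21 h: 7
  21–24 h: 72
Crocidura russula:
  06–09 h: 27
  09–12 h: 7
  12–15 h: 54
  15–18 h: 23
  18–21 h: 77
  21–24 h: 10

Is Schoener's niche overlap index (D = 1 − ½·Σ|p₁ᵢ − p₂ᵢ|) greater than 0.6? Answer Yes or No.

Proportions for Sorex araneus (n=220): 16/220=0.0727, 13/220=0.0591, 110/220=0.5000, 2/220=0.0091, 7/220=0.0318, 72/220=0.3273
Proportions for Crocidura russula (n=198): 27/198=0.1364, 7/198=0.0354, 54/198=0.2727, 23/198=0.1162, 77/198=0.3889, 10/198=0.0505
Σ|p₁ᵢ − p₂ᵢ| = 0.0637 + 0.0237 + 0.2273 + 0.1071 + 0.3571 + 0.2768 = 1.0557
D = 1 − ½ × 1.0557 = 1 − 0.52785 = 0.47215
D = 0.47215 < 0.6 → No.

No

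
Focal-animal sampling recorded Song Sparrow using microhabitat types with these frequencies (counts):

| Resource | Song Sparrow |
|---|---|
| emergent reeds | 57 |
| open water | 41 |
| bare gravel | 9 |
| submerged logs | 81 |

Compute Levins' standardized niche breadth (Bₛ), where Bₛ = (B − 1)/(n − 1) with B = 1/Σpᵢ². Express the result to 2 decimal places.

Proportions for Song Sparrow (n=188): 57/188=0.3032, 41/188=0.2181, 9/188=0.0479, 81/188=0.4309
Σpᵢ² = 0.3032² + 0.2181² + 0.0479² + 0.4309² = 0.091930 + 0.047568 + 0.002294 + 0.185675 = 0.327467
B = 1 / 0.327467 = 3.0537
Bₛ = (B − 1)/(n − 1) = (3.0537 − 1)/(4 − 1) = 2.0537/3 = 0.6846

0.68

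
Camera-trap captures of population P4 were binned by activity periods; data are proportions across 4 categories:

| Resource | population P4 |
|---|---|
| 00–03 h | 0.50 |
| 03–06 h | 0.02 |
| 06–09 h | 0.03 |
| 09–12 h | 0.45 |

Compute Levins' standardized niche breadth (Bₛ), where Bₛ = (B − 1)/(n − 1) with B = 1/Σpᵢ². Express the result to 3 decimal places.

Σpᵢ² = 0.50² + 0.02² + 0.03² + 0.45² = 0.2500 + 0.0004 + 0.0009 + 0.2025 = 0.4538
B = 1 / 0.4538 = 2.20361
Bₛ = (B − 1)/(n − 1) = (2.20361 − 1)/(4 − 1) = 1.20361/3 = 0.40120

0.401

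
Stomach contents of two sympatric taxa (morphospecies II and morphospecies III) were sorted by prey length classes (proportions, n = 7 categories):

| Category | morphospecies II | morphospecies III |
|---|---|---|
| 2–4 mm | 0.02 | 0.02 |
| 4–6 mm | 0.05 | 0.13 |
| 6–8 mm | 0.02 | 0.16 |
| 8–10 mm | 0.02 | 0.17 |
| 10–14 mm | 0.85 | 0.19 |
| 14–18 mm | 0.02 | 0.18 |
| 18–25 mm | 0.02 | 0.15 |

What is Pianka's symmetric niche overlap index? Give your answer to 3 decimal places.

Σ p₁ᵢp₂ᵢ = 0.0004 + 0.0065 + 0.0032 + 0.0034 + 0.1615 + 0.0036 + 0.0030 = 0.1816
Σp_1ᵢ² = 0.02² + 0.05² + 0.02² + 0.02² + 0.85² + 0.02² + 0.02² = 0.0004 + 0.0025 + 0.0004 + 0.0004 + 0.7225 + 0.0004 + 0.0004 = 0.7270
Σp_2ᵢ² = 0.02² + 0.13² + 0.16² + 0.17² + 0.19² + 0.18² + 0.15² = 0.0004 + 0.0169 + 0.0256 + 0.0289 + 0.0361 + 0.0324 + 0.0225 = 0.1628
O = 0.1816 / √(0.7270 × 0.1628) = 0.1816 / 0.344028 = 0.52786

0.528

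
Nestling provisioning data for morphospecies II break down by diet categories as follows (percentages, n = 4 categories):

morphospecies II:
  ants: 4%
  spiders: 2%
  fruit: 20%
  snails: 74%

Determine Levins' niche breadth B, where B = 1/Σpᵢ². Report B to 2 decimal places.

Convert percentages to proportions (divide by 100).
Σpᵢ² = 0.04² + 0.02² + 0.20² + 0.74² = 0.0016 + 0.0004 + 0.0400 + 0.5476 = 0.5896
B = 1 / 0.5896 = 1.6961

1.70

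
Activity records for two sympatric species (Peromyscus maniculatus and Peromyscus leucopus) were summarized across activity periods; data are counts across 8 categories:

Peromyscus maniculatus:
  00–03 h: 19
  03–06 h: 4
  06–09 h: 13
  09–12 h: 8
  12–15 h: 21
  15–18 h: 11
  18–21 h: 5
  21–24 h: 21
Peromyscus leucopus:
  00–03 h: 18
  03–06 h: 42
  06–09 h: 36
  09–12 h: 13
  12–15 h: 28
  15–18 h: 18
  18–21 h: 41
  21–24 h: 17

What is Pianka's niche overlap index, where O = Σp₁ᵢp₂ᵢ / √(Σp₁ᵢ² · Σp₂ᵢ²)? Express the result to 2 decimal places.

0.74

Proportions for Peromyscus maniculatus (n=102): 19/102=0.1863, 4/102=0.0392, 13/102=0.1275, 8/102=0.0784, 21/102=0.2059, 11/102=0.1078, 5/102=0.0490, 21/102=0.2059
Proportions for Peromyscus leucopus (n=213): 18/213=0.0845, 42/213=0.1972, 36/213=0.1690, 13/213=0.0610, 28/213=0.1315, 18/213=0.0845, 41/213=0.1925, 17/213=0.0798
Σ p₁ᵢp₂ᵢ = 0.015742 + 0.007730 + 0.021548 + 0.004782 + 0.027076 + 0.009109 + 0.009433 + 0.016431 = 0.111851
Σp_1ᵢ² = 0.1863² + 0.0392² + 0.1275² + 0.0784² + 0.2059² + 0.1078² + 0.0490² + 0.2059² = 0.034708 + 0.001537 + 0.016256 + 0.006147 + 0.042395 + 0.011621 + 0.002401 + 0.042395 = 0.157460
Σp_2ᵢ² = 0.0845² + 0.1972² + 0.1690² + 0.0610² + 0.1315² + 0.0845² + 0.1925² + 0.0798² = 0.007140 + 0.038888 + 0.028561 + 0.003721 + 0.017292 + 0.007140 + 0.037056 + 0.006368 = 0.146166
O = 0.111851 / √(0.157460 × 0.146166) = 0.111851 / 0.1517079 = 0.7373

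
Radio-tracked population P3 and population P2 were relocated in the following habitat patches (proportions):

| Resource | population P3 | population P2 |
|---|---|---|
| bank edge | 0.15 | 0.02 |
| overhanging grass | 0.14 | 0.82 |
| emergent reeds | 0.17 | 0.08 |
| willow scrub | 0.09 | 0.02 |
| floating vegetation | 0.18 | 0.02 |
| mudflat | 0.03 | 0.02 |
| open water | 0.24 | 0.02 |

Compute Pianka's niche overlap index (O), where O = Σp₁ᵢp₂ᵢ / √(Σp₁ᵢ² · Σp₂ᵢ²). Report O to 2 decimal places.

Σ p₁ᵢp₂ᵢ = 0.0030 + 0.1148 + 0.0136 + 0.0018 + 0.0036 + 0.0006 + 0.0048 = 0.1422
Σp_1ᵢ² = 0.15² + 0.14² + 0.17² + 0.09² + 0.18² + 0.03² + 0.24² = 0.0225 + 0.0196 + 0.0289 + 0.0081 + 0.0324 + 0.0009 + 0.0576 = 0.1700
Σp_2ᵢ² = 0.02² + 0.82² + 0.08² + 0.02² + 0.02² + 0.02² + 0.02² = 0.0004 + 0.6724 + 0.0064 + 0.0004 + 0.0004 + 0.0004 + 0.0004 = 0.6808
O = 0.1422 / √(0.1700 × 0.6808) = 0.1422 / 0.34020 = 0.4180

0.42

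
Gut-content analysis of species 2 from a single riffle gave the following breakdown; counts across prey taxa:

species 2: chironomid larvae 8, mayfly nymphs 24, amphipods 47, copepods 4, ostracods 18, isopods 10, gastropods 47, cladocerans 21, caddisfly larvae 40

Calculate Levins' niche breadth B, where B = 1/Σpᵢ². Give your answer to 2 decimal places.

Proportions for species 2 (n=219): 8/219=0.0365, 24/219=0.1096, 47/219=0.2146, 4/219=0.0183, 18/219=0.0822, 10/219=0.0457, 47/219=0.2146, 21/219=0.0959, 40/219=0.1826
Σpᵢ² = 0.0365² + 0.1096² + 0.2146² + 0.0183² + 0.0822² + 0.0457² + 0.2146² + 0.0959² + 0.1826² = 0.001332 + 0.012012 + 0.046053 + 0.000335 + 0.006757 + 0.002088 + 0.046053 + 0.009197 + 0.033343 = 0.157170
B = 1 / 0.157170 = 6.3625

6.36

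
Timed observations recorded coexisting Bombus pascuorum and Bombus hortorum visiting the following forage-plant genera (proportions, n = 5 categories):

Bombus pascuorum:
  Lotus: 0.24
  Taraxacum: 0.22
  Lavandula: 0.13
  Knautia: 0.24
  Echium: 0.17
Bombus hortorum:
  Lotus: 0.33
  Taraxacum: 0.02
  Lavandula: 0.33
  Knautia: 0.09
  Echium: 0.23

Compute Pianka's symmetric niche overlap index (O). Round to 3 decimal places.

0.774

Σ p₁ᵢp₂ᵢ = 0.0792 + 0.0044 + 0.0429 + 0.0216 + 0.0391 = 0.1872
Σp_1ᵢ² = 0.24² + 0.22² + 0.13² + 0.24² + 0.17² = 0.0576 + 0.0484 + 0.0169 + 0.0576 + 0.0289 = 0.2094
Σp_2ᵢ² = 0.33² + 0.02² + 0.33² + 0.09² + 0.23² = 0.1089 + 0.0004 + 0.1089 + 0.0081 + 0.0529 = 0.2792
O = 0.1872 / √(0.2094 × 0.2792) = 0.1872 / 0.241794 = 0.77421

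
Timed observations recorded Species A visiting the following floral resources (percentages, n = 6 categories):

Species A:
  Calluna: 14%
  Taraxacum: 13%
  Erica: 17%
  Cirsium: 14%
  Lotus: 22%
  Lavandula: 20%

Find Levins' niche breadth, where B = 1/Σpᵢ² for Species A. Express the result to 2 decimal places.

Convert percentages to proportions (divide by 100).
Σpᵢ² = 0.14² + 0.13² + 0.17² + 0.14² + 0.22² + 0.20² = 0.0196 + 0.0169 + 0.0289 + 0.0196 + 0.0484 + 0.0400 = 0.1734
B = 1 / 0.1734 = 5.7670

5.77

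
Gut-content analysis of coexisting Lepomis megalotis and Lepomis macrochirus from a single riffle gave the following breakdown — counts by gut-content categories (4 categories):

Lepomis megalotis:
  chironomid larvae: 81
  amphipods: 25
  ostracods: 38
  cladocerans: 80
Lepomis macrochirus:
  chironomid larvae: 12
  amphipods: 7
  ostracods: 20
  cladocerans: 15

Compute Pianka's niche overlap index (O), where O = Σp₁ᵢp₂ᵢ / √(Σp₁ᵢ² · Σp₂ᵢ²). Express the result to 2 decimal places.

Proportions for Lepomis megalotis (n=224): 81/224=0.3616, 25/224=0.1116, 38/224=0.1696, 80/224=0.3571
Proportions for Lepomis macrochirus (n=54): 12/54=0.2222, 7/54=0.1296, 20/54=0.3704, 15/54=0.2778
Σ p₁ᵢp₂ᵢ = 0.080348 + 0.014463 + 0.062820 + 0.099202 = 0.256833
Σp_1ᵢ² = 0.3616² + 0.1116² + 0.1696² + 0.3571² = 0.130755 + 0.012455 + 0.028764 + 0.127520 = 0.299494
Σp_2ᵢ² = 0.2222² + 0.1296² + 0.3704² + 0.2778² = 0.049373 + 0.016796 + 0.137196 + 0.077173 = 0.280538
O = 0.256833 / √(0.299494 × 0.280538) = 0.256833 / 0.2898611 = 0.8861

0.89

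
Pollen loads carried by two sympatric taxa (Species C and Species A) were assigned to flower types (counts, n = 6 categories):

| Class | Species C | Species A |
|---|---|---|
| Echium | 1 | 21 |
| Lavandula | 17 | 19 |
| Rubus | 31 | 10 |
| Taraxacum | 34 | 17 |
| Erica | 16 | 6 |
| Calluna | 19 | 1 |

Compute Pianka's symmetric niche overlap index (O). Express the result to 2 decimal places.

0.70

Proportions for Species C (n=118): 1/118=0.0085, 17/118=0.1441, 31/118=0.2627, 34/118=0.2881, 16/118=0.1356, 19/118=0.1610
Proportions for Species A (n=74): 21/74=0.2838, 19/74=0.2568, 10/74=0.1351, 17/74=0.2297, 6/74=0.0811, 1/74=0.0135
Σ p₁ᵢp₂ᵢ = 0.002412 + 0.037005 + 0.035491 + 0.066177 + 0.010997 + 0.002174 = 0.154256
Σp_1ᵢ² = 0.0085² + 0.1441² + 0.2627² + 0.2881² + 0.1356² + 0.1610² = 0.000072 + 0.020765 + 0.069011 + 0.083002 + 0.018387 + 0.025921 = 0.217158
Σp_2ᵢ² = 0.2838² + 0.2568² + 0.1351² + 0.2297² + 0.0811² + 0.0135² = 0.080542 + 0.065946 + 0.018252 + 0.052762 + 0.006577 + 0.000182 = 0.224261
O = 0.154256 / √(0.217158 × 0.224261) = 0.154256 / 0.2206809 = 0.6990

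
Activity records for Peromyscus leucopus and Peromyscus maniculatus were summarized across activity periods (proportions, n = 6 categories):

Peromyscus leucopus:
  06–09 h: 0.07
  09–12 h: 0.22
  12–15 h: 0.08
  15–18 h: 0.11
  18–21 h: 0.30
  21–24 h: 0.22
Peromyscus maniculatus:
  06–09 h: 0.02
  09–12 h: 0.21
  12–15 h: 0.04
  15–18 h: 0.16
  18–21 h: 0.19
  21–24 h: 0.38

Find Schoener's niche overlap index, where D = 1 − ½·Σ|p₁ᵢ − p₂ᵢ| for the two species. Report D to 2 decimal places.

Σ|p₁ᵢ − p₂ᵢ| = 0.05 + 0.01 + 0.04 + 0.05 + 0.11 + 0.16 = 0.42
D = 1 − ½ × 0.42 = 1 − 0.210 = 0.7900

0.79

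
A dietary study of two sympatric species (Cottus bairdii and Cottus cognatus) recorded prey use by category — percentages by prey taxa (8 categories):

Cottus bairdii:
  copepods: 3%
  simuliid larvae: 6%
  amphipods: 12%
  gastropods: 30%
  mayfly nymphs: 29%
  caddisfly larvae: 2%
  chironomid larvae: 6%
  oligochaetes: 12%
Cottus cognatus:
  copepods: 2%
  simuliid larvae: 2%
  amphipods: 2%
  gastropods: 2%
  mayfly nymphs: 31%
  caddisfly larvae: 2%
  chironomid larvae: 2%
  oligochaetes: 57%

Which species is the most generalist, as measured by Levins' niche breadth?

Cottus bairdii

Convert percentages to proportions (divide by 100).
Σp_bairᵢ² = 0.03² + 0.06² + 0.12² + 0.30² + 0.29² + 0.02² + 0.06² + 0.12² = 0.0009 + 0.0036 + 0.0144 + 0.0900 + 0.0841 + 0.0004 + 0.0036 + 0.0144 = 0.2114
B_bair = 1 / 0.2114 = 4.7304
Σp_cognᵢ² = 0.02² + 0.02² + 0.02² + 0.02² + 0.31² + 0.02² + 0.02² + 0.57² = 0.0004 + 0.0004 + 0.0004 + 0.0004 + 0.0961 + 0.0004 + 0.0004 + 0.3249 = 0.4234
B_cogn = 1 / 0.4234 = 2.3618
Highest B → broadest niche (most generalist): Cottus bairdii (B = 4.73).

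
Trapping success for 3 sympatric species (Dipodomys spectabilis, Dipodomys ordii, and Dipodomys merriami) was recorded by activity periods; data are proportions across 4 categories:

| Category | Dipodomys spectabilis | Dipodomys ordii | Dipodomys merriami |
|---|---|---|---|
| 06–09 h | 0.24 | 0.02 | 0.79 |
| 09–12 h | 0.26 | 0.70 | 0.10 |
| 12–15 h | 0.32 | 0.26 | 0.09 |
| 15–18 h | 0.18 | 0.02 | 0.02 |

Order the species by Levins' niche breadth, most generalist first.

Dipodomys spectabilis > Dipodomys ordii > Dipodomys merriami

Σp_specᵢ² = 0.24² + 0.26² + 0.32² + 0.18² = 0.0576 + 0.0676 + 0.1024 + 0.0324 = 0.2600
B_spec = 1 / 0.2600 = 3.8462
Σp_ordiᵢ² = 0.02² + 0.70² + 0.26² + 0.02² = 0.0004 + 0.4900 + 0.0676 + 0.0004 = 0.5584
B_ordi = 1 / 0.5584 = 1.7908
Σp_merrᵢ² = 0.79² + 0.10² + 0.09² + 0.02² = 0.6241 + 0.0100 + 0.0081 + 0.0004 = 0.6426
B_merr = 1 / 0.6426 = 1.5562
Ranking by B (broadest → narrowest): Dipodomys spectabilis (3.85) > Dipodomys ordii (1.79) > Dipodomys merriami (1.56)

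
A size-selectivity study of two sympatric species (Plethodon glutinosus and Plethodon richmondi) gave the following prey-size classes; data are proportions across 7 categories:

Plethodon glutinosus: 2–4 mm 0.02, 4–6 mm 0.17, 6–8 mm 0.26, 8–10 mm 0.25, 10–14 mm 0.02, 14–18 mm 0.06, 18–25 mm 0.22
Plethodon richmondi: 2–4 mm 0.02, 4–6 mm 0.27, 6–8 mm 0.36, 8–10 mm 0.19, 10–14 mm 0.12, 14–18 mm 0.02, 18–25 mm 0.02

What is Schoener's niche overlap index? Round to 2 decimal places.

0.70

Σ|p₁ᵢ − p₂ᵢ| = 0.00 + 0.10 + 0.10 + 0.06 + 0.10 + 0.04 + 0.20 = 0.60
D = 1 − ½ × 0.60 = 1 − 0.300 = 0.7000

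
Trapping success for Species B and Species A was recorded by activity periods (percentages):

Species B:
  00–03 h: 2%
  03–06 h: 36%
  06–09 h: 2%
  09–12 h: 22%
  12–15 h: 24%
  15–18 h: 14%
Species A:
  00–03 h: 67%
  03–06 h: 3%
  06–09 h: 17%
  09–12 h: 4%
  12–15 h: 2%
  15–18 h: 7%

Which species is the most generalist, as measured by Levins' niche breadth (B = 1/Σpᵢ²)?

Species B

Convert percentages to proportions (divide by 100).
Σp_Bᵢ² = 0.02² + 0.36² + 0.02² + 0.22² + 0.24² + 0.14² = 0.0004 + 0.1296 + 0.0004 + 0.0484 + 0.0576 + 0.0196 = 0.2560
B_B = 1 / 0.2560 = 3.9063
Σp_Aᵢ² = 0.67² + 0.03² + 0.17² + 0.04² + 0.02² + 0.07² = 0.4489 + 0.0009 + 0.0289 + 0.0016 + 0.0004 + 0.0049 = 0.4856
B_A = 1 / 0.4856 = 2.0593
Highest B → broadest niche (most generalist): Species B (B = 3.91).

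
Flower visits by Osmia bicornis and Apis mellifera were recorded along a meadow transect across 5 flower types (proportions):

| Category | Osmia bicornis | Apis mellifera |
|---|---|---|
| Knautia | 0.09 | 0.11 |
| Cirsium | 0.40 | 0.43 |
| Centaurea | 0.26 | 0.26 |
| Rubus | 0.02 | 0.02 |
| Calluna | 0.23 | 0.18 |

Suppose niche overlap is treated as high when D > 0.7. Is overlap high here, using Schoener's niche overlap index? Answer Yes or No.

Σ|p₁ᵢ − p₂ᵢ| = 0.02 + 0.03 + 0.00 + 0.00 + 0.05 = 0.10
D = 1 − ½ × 0.10 = 1 − 0.050 = 0.9500
D = 0.9500 > 0.7 → Yes.

Yes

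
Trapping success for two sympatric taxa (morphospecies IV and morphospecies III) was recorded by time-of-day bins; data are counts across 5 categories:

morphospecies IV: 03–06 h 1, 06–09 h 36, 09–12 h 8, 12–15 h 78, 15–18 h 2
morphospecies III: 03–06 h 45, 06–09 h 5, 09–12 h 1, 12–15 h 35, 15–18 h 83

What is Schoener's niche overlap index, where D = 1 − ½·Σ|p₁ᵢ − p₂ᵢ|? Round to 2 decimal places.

Proportions for morphospecies IV (n=125): 1/125=0.0080, 36/125=0.2880, 8/125=0.0640, 78/125=0.6240, 2/125=0.0160
Proportions for morphospecies III (n=169): 45/169=0.2663, 5/169=0.0296, 1/169=0.0059, 35/169=0.2071, 83/169=0.4911
Σ|p₁ᵢ − p₂ᵢ| = 0.2583 + 0.2584 + 0.0581 + 0.4169 + 0.4751 = 1.4668
D = 1 − ½ × 1.4668 = 1 − 0.73340 = 0.26660

0.27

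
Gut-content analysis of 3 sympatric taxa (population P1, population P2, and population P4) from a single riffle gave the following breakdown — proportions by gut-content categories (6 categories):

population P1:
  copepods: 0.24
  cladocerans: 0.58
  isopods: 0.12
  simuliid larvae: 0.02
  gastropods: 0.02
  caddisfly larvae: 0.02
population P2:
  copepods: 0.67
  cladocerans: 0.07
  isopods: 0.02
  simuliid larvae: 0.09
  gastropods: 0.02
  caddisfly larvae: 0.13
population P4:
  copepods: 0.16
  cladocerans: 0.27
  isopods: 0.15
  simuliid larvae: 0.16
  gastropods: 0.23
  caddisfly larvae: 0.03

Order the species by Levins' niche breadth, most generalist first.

population P4 > population P1 > population P2

Σp_P1ᵢ² = 0.24² + 0.58² + 0.12² + 0.02² + 0.02² + 0.02² = 0.0576 + 0.3364 + 0.0144 + 0.0004 + 0.0004 + 0.0004 = 0.4096
B_P1 = 1 / 0.4096 = 2.4414
Σp_P2ᵢ² = 0.67² + 0.07² + 0.02² + 0.09² + 0.02² + 0.13² = 0.4489 + 0.0049 + 0.0004 + 0.0081 + 0.0004 + 0.0169 = 0.4796
B_P2 = 1 / 0.4796 = 2.0851
Σp_P4ᵢ² = 0.16² + 0.27² + 0.15² + 0.16² + 0.23² + 0.03² = 0.0256 + 0.0729 + 0.0225 + 0.0256 + 0.0529 + 0.0009 = 0.2004
B_P4 = 1 / 0.2004 = 4.9900
Ranking by B (broadest → narrowest): population P4 (4.99) > population P1 (2.44) > population P2 (2.09)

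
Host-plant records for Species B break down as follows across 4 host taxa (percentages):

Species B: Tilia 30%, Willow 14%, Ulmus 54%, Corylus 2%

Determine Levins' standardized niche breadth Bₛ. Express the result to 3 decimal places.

0.497

Convert percentages to proportions (divide by 100).
Σpᵢ² = 0.30² + 0.14² + 0.54² + 0.02² = 0.0900 + 0.0196 + 0.2916 + 0.0004 = 0.4016
B = 1 / 0.4016 = 2.49004
Bₛ = (B − 1)/(n − 1) = (2.49004 − 1)/(4 − 1) = 1.49004/3 = 0.49668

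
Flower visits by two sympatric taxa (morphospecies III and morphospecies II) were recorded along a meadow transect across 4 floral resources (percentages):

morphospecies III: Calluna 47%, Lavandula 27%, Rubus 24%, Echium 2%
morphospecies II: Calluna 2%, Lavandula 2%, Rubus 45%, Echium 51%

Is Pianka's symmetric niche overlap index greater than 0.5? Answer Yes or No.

Convert percentages to proportions (divide by 100).
Σ p₁ᵢp₂ᵢ = 0.0094 + 0.0054 + 0.1080 + 0.0102 = 0.1330
Σp_1ᵢ² = 0.47² + 0.27² + 0.24² + 0.02² = 0.2209 + 0.0729 + 0.0576 + 0.0004 = 0.3518
Σp_2ᵢ² = 0.02² + 0.02² + 0.45² + 0.51² = 0.0004 + 0.0004 + 0.2025 + 0.2601 = 0.4634
O = 0.1330 / √(0.3518 × 0.4634) = 0.1330 / 0.40376 = 0.3294
O = 0.3294 < 0.5 → No.

No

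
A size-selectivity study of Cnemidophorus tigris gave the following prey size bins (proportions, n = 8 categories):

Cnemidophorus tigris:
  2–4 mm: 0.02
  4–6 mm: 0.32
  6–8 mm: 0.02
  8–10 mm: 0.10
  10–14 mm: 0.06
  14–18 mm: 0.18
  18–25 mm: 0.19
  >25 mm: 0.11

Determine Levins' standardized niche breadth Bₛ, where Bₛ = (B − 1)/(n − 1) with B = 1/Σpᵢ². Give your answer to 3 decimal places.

Σpᵢ² = 0.02² + 0.32² + 0.02² + 0.10² + 0.06² + 0.18² + 0.19² + 0.11² = 0.0004 + 0.1024 + 0.0004 + 0.0100 + 0.0036 + 0.0324 + 0.0361 + 0.0121 = 0.1974
B = 1 / 0.1974 = 5.06586
Bₛ = (B − 1)/(n − 1) = (5.06586 − 1)/(8 − 1) = 4.06586/7 = 0.58084

0.581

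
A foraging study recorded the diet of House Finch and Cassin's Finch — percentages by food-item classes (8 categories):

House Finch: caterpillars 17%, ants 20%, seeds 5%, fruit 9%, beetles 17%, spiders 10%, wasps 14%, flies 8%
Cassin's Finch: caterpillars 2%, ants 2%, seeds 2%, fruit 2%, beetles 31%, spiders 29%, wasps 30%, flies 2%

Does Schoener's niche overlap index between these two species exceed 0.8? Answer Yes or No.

Convert percentages to proportions (divide by 100).
Σ|p₁ᵢ − p₂ᵢ| = 0.15 + 0.18 + 0.03 + 0.07 + 0.14 + 0.19 + 0.16 + 0.06 = 0.98
D = 1 − ½ × 0.98 = 1 − 0.490 = 0.5100
D = 0.5100 < 0.8 → No.

No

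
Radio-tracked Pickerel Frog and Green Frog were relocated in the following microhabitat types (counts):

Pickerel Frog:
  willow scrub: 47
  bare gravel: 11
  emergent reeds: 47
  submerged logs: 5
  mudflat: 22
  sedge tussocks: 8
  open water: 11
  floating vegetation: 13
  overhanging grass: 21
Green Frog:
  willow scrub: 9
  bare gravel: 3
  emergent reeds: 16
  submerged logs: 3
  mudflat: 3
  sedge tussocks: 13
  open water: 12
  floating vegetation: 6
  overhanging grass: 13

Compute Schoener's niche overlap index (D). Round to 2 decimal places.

Proportions for Pickerel Frog (n=185): 47/185=0.2541, 11/185=0.0595, 47/185=0.2541, 5/185=0.0270, 22/185=0.1189, 8/185=0.0432, 11/185=0.0595, 13/185=0.0703, 21/185=0.1135
Proportions for Green Frog (n=78): 9/78=0.1154, 3/78=0.0385, 16/78=0.2051, 3/78=0.0385, 3/78=0.0385, 13/78=0.1667, 12/78=0.1538, 6/78=0.0769, 13/78=0.1667
Σ|p₁ᵢ − p₂ᵢ| = 0.1387 + 0.0210 + 0.0490 + 0.0115 + 0.0804 + 0.1235 + 0.0943 + 0.0066 + 0.0532 = 0.5782
D = 1 − ½ × 0.5782 = 1 − 0.28910 = 0.71090

0.71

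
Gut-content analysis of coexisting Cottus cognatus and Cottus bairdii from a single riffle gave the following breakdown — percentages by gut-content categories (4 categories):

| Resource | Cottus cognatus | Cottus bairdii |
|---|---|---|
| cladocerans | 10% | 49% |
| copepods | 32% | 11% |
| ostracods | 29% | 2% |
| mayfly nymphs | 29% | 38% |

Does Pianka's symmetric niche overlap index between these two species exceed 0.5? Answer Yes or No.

Yes

Convert percentages to proportions (divide by 100).
Σ p₁ᵢp₂ᵢ = 0.0490 + 0.0352 + 0.0058 + 0.1102 = 0.2002
Σp_1ᵢ² = 0.10² + 0.32² + 0.29² + 0.29² = 0.0100 + 0.1024 + 0.0841 + 0.0841 = 0.2806
Σp_2ᵢ² = 0.49² + 0.11² + 0.02² + 0.38² = 0.2401 + 0.0121 + 0.0004 + 0.1444 = 0.3970
O = 0.2002 / √(0.2806 × 0.3970) = 0.2002 / 0.33376 = 0.5998
O = 0.5998 > 0.5 → Yes.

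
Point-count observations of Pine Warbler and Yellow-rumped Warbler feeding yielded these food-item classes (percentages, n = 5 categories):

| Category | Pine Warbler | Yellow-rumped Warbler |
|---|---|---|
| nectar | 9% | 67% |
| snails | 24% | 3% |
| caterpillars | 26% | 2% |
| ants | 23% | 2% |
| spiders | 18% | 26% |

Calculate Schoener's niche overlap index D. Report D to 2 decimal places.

0.34

Convert percentages to proportions (divide by 100).
Σ|p₁ᵢ − p₂ᵢ| = 0.58 + 0.21 + 0.24 + 0.21 + 0.08 = 1.32
D = 1 − ½ × 1.32 = 1 − 0.660 = 0.3400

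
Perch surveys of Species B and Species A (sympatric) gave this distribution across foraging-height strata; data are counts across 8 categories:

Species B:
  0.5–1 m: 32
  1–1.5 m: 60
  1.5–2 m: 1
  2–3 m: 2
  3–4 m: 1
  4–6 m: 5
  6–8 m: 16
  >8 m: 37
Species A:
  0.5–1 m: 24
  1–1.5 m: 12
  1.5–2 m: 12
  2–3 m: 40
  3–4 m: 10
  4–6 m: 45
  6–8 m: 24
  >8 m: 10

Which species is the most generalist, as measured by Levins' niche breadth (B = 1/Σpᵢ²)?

Species A

Proportions for Species B (n=154): 32/154=0.2078, 60/154=0.3896, 1/154=0.0065, 2/154=0.0130, 1/154=0.0065, 5/154=0.0325, 16/154=0.1039, 37/154=0.2403
Proportions for Species A (n=177): 24/177=0.1356, 12/177=0.0678, 12/177=0.0678, 40/177=0.2260, 10/177=0.0565, 45/177=0.2542, 24/177=0.1356, 10/177=0.0565
Σp_Bᵢ² = 0.2078² + 0.3896² + 0.0065² + 0.0130² + 0.0065² + 0.0325² + 0.1039² + 0.2403² = 0.043181 + 0.151788 + 0.000042 + 0.000169 + 0.000042 + 0.001056 + 0.010795 + 0.057744 = 0.264817
B_B = 1 / 0.264817 = 3.7762
Σp_Aᵢ² = 0.1356² + 0.0678² + 0.0678² + 0.2260² + 0.0565² + 0.2542² + 0.1356² + 0.0565² = 0.018387 + 0.004597 + 0.004597 + 0.051076 + 0.003192 + 0.064618 + 0.018387 + 0.003192 = 0.168046
B_A = 1 / 0.168046 = 5.9508
Highest B → broadest niche (most generalist): Species A (B = 5.95).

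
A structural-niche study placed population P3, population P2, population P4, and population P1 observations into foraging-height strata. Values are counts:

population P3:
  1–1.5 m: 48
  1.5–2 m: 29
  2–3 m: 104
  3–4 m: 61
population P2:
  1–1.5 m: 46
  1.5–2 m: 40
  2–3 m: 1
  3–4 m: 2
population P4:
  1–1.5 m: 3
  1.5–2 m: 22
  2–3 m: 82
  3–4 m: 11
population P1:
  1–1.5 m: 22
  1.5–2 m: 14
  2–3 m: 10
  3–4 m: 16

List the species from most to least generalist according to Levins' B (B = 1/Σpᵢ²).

Proportions for population P3 (n=242): 48/242=0.1983, 29/242=0.1198, 104/242=0.4298, 61/242=0.2521
Proportions for population P2 (n=89): 46/89=0.5169, 40/89=0.4494, 1/89=0.0112, 2/89=0.0225
Proportions for population P4 (n=118): 3/118=0.0254, 22/118=0.1864, 82/118=0.6949, 11/118=0.0932
Proportions for population P1 (n=62): 22/62=0.3548, 14/62=0.2258, 10/62=0.1613, 16/62=0.2581
Σp_P3ᵢ² = 0.1983² + 0.1198² + 0.4298² + 0.2521² = 0.039323 + 0.014352 + 0.184728 + 0.063554 = 0.301957
B_P3 = 1 / 0.301957 = 3.3117
Σp_P2ᵢ² = 0.5169² + 0.4494² + 0.0112² + 0.0225² = 0.267186 + 0.201960 + 0.000125 + 0.000506 = 0.469777
B_P2 = 1 / 0.469777 = 2.1287
Σp_P4ᵢ² = 0.0254² + 0.1864² + 0.6949² + 0.0932² = 0.000645 + 0.034745 + 0.482886 + 0.008686 = 0.526962
B_P4 = 1 / 0.526962 = 1.8977
Σp_P1ᵢ² = 0.3548² + 0.2258² + 0.1613² + 0.2581² = 0.125883 + 0.050986 + 0.026018 + 0.066616 = 0.269503
B_P1 = 1 / 0.269503 = 3.7105
Ranking by B (broadest → narrowest): population P1 (3.71) > population P3 (3.31) > population P2 (2.13) > population P4 (1.90)

population P1 > population P3 > population P2 > population P4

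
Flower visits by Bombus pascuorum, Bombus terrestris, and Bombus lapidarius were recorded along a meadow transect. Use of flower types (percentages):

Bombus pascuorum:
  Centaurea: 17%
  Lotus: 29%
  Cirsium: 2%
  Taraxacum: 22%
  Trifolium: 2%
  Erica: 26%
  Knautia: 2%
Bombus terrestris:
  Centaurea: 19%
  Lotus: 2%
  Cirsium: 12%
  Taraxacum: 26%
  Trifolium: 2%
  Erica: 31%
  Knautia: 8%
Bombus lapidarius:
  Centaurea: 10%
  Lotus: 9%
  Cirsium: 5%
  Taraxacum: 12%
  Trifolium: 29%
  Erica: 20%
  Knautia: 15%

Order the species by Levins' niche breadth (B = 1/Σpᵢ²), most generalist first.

Bombus lapidarius > Bombus terrestris > Bombus pascuorum

Convert percentages to proportions (divide by 100).
Σp_pascᵢ² = 0.17² + 0.29² + 0.02² + 0.22² + 0.02² + 0.26² + 0.02² = 0.0289 + 0.0841 + 0.0004 + 0.0484 + 0.0004 + 0.0676 + 0.0004 = 0.2302
B_pasc = 1 / 0.2302 = 4.3440
Σp_terrᵢ² = 0.19² + 0.02² + 0.12² + 0.26² + 0.02² + 0.31² + 0.08² = 0.0361 + 0.0004 + 0.0144 + 0.0676 + 0.0004 + 0.0961 + 0.0064 = 0.2214
B_terr = 1 / 0.2214 = 4.5167
Σp_lapiᵢ² = 0.10² + 0.09² + 0.05² + 0.12² + 0.29² + 0.20² + 0.15² = 0.0100 + 0.0081 + 0.0025 + 0.0144 + 0.0841 + 0.0400 + 0.0225 = 0.1816
B_lapi = 1 / 0.1816 = 5.5066
Ranking by B (broadest → narrowest): Bombus lapidarius (5.51) > Bombus terrestris (4.52) > Bombus pascuorum (4.34)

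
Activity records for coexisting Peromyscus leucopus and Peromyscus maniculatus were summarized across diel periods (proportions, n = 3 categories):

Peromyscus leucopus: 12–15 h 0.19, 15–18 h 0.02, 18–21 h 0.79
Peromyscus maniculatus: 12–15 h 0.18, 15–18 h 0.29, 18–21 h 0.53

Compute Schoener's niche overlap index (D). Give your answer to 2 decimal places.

Σ|p₁ᵢ − p₂ᵢ| = 0.01 + 0.27 + 0.26 = 0.54
D = 1 − ½ × 0.54 = 1 − 0.270 = 0.7300

0.73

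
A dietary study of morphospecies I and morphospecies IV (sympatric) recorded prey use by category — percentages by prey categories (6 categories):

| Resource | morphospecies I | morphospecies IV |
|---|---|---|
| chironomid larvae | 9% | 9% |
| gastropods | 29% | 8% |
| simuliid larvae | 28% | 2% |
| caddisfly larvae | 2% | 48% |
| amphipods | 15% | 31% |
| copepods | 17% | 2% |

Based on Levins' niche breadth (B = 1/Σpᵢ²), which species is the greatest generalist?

Convert percentages to proportions (divide by 100).
Σp_Iᵢ² = 0.09² + 0.29² + 0.28² + 0.02² + 0.15² + 0.17² = 0.0081 + 0.0841 + 0.0784 + 0.0004 + 0.0225 + 0.0289 = 0.2224
B_I = 1 / 0.2224 = 4.4964
Σp_IVᵢ² = 0.09² + 0.08² + 0.02² + 0.48² + 0.31² + 0.02² = 0.0081 + 0.0064 + 0.0004 + 0.2304 + 0.0961 + 0.0004 = 0.3418
B_IV = 1 / 0.3418 = 2.9257
Highest B → broadest niche (most generalist): morphospecies I (B = 4.50).

morphospecies I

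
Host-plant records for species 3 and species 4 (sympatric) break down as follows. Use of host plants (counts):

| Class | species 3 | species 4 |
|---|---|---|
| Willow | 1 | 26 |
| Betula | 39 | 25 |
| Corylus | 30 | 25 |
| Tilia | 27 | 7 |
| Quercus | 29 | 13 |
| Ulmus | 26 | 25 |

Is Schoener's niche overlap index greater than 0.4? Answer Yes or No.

Proportions for species 3 (n=152): 1/152=0.0066, 39/152=0.2566, 30/152=0.1974, 27/152=0.1776, 29/152=0.1908, 26/152=0.1711
Proportions for species 4 (n=121): 26/121=0.2149, 25/121=0.2066, 25/121=0.2066, 7/121=0.0579, 13/121=0.1074, 25/121=0.2066
Σ|p₁ᵢ − p₂ᵢ| = 0.2083 + 0.0500 + 0.0092 + 0.1197 + 0.0834 + 0.0355 = 0.5061
D = 1 − ½ × 0.5061 = 1 − 0.25305 = 0.74695
D = 0.74695 > 0.4 → Yes.

Yes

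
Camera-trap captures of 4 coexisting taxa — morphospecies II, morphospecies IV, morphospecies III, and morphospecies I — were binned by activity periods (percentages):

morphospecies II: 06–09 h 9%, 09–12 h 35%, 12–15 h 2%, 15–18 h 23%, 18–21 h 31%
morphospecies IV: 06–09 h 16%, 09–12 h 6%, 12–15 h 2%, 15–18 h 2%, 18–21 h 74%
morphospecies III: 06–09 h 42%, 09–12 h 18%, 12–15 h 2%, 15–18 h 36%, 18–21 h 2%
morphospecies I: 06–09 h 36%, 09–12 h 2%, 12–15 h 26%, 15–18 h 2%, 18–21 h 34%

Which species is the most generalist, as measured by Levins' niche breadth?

Convert percentages to proportions (divide by 100).
Σp_IIᵢ² = 0.09² + 0.35² + 0.02² + 0.23² + 0.31² = 0.0081 + 0.1225 + 0.0004 + 0.0529 + 0.0961 = 0.2800
B_II = 1 / 0.2800 = 3.5714
Σp_IVᵢ² = 0.16² + 0.06² + 0.02² + 0.02² + 0.74² = 0.0256 + 0.0036 + 0.0004 + 0.0004 + 0.5476 = 0.5776
B_IV = 1 / 0.5776 = 1.7313
Σp_IIIᵢ² = 0.42² + 0.18² + 0.02² + 0.36² + 0.02² = 0.1764 + 0.0324 + 0.0004 + 0.1296 + 0.0004 = 0.3392
B_III = 1 / 0.3392 = 2.9481
Σp_Iᵢ² = 0.36² + 0.02² + 0.26² + 0.02² + 0.34² = 0.1296 + 0.0004 + 0.0676 + 0.0004 + 0.1156 = 0.3136
B_I = 1 / 0.3136 = 3.1888
Highest B → broadest niche (most generalist): morphospecies II (B = 3.57).

morphospecies II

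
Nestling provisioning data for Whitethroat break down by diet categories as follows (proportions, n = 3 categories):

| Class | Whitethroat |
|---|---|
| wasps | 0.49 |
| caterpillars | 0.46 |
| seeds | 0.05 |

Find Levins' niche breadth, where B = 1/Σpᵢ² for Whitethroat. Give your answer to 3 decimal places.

2.202

Σpᵢ² = 0.49² + 0.46² + 0.05² = 0.2401 + 0.2116 + 0.0025 = 0.4542
B = 1 / 0.4542 = 2.20167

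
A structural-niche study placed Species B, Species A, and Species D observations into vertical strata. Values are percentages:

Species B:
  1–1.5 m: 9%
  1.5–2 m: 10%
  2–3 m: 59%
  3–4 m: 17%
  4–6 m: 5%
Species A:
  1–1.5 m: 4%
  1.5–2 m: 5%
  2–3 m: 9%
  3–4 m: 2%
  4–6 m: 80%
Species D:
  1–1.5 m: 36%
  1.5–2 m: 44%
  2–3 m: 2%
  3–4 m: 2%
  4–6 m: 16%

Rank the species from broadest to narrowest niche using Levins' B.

Convert percentages to proportions (divide by 100).
Σp_Bᵢ² = 0.09² + 0.10² + 0.59² + 0.17² + 0.05² = 0.0081 + 0.0100 + 0.3481 + 0.0289 + 0.0025 = 0.3976
B_B = 1 / 0.3976 = 2.5151
Σp_Aᵢ² = 0.04² + 0.05² + 0.09² + 0.02² + 0.80² = 0.0016 + 0.0025 + 0.0081 + 0.0004 + 0.6400 = 0.6526
B_A = 1 / 0.6526 = 1.5323
Σp_Dᵢ² = 0.36² + 0.44² + 0.02² + 0.02² + 0.16² = 0.1296 + 0.1936 + 0.0004 + 0.0004 + 0.0256 = 0.3496
B_D = 1 / 0.3496 = 2.8604
Ranking by B (broadest → narrowest): Species D (2.86) > Species B (2.52) > Species A (1.53)

Species D > Species B > Species A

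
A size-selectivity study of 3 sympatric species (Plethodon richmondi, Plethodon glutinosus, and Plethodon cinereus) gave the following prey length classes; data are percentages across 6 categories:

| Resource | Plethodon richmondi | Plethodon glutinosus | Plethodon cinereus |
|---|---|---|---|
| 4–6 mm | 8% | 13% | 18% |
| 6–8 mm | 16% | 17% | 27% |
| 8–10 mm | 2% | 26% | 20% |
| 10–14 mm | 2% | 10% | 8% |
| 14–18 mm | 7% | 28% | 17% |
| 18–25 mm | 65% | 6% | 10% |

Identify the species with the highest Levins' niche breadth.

Plethodon cinereus

Convert percentages to proportions (divide by 100).
Σp_richᵢ² = 0.08² + 0.16² + 0.02² + 0.02² + 0.07² + 0.65² = 0.0064 + 0.0256 + 0.0004 + 0.0004 + 0.0049 + 0.4225 = 0.4602
B_rich = 1 / 0.4602 = 2.1730
Σp_glutᵢ² = 0.13² + 0.17² + 0.26² + 0.10² + 0.28² + 0.06² = 0.0169 + 0.0289 + 0.0676 + 0.0100 + 0.0784 + 0.0036 = 0.2054
B_glut = 1 / 0.2054 = 4.8685
Σp_cineᵢ² = 0.18² + 0.27² + 0.20² + 0.08² + 0.17² + 0.10² = 0.0324 + 0.0729 + 0.0400 + 0.0064 + 0.0289 + 0.0100 = 0.1906
B_cine = 1 / 0.1906 = 5.2466
Highest B → broadest niche (most generalist): Plethodon cinereus (B = 5.25).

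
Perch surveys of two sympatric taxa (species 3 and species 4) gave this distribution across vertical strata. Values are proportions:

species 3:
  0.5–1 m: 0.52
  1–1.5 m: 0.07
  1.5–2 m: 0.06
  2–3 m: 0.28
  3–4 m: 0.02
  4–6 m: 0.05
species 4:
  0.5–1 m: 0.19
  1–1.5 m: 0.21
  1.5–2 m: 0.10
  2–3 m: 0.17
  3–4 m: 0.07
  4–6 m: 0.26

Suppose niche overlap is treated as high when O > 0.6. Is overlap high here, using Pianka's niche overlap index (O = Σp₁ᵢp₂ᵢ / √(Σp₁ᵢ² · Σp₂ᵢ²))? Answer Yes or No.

Yes

Σ p₁ᵢp₂ᵢ = 0.0988 + 0.0147 + 0.0060 + 0.0476 + 0.0014 + 0.0130 = 0.1815
Σp_1ᵢ² = 0.52² + 0.07² + 0.06² + 0.28² + 0.02² + 0.05² = 0.2704 + 0.0049 + 0.0036 + 0.0784 + 0.0004 + 0.0025 = 0.3602
Σp_2ᵢ² = 0.19² + 0.21² + 0.10² + 0.17² + 0.07² + 0.26² = 0.0361 + 0.0441 + 0.0100 + 0.0289 + 0.0049 + 0.0676 = 0.1916
O = 0.1815 / √(0.3602 × 0.1916) = 0.1815 / 0.26271 = 0.6909
O = 0.6909 > 0.6 → Yes.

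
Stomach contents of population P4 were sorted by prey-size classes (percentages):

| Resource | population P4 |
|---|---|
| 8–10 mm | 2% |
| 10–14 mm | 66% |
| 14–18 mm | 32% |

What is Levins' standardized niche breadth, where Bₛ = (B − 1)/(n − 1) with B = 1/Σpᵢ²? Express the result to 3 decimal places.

Convert percentages to proportions (divide by 100).
Σpᵢ² = 0.02² + 0.66² + 0.32² = 0.0004 + 0.4356 + 0.1024 = 0.5384
B = 1 / 0.5384 = 1.85736
Bₛ = (B − 1)/(n − 1) = (1.85736 − 1)/(3 − 1) = 0.85736/2 = 0.42868

0.429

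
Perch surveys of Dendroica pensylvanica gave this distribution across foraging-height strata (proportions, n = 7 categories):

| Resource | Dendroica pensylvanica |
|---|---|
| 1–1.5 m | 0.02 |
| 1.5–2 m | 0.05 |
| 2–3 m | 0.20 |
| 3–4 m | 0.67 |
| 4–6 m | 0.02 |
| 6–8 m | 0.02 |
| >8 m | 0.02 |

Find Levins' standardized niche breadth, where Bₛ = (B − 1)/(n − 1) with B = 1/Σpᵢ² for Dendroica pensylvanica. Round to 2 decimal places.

0.17

Σpᵢ² = 0.02² + 0.05² + 0.20² + 0.67² + 0.02² + 0.02² + 0.02² = 0.0004 + 0.0025 + 0.0400 + 0.4489 + 0.0004 + 0.0004 + 0.0004 = 0.4930
B = 1 / 0.4930 = 2.0284
Bₛ = (B − 1)/(n − 1) = (2.0284 − 1)/(7 − 1) = 1.0284/6 = 0.1714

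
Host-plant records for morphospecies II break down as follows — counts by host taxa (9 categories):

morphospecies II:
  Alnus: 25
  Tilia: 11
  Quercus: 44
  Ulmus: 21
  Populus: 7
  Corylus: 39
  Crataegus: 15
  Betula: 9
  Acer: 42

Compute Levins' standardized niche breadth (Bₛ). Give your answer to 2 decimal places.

0.71

Proportions for morphospecies II (n=213): 25/213=0.1174, 11/213=0.0516, 44/213=0.2066, 21/213=0.0986, 7/213=0.0329, 39/213=0.1831, 15/213=0.0704, 9/213=0.0423, 42/213=0.1972
Σpᵢ² = 0.1174² + 0.0516² + 0.2066² + 0.0986² + 0.0329² + 0.1831² + 0.0704² + 0.0423² + 0.1972² = 0.013783 + 0.002663 + 0.042684 + 0.009722 + 0.001082 + 0.033526 + 0.004956 + 0.001789 + 0.038888 = 0.149093
B = 1 / 0.149093 = 6.7072
Bₛ = (B − 1)/(n − 1) = (6.7072 − 1)/(9 − 1) = 5.7072/8 = 0.7134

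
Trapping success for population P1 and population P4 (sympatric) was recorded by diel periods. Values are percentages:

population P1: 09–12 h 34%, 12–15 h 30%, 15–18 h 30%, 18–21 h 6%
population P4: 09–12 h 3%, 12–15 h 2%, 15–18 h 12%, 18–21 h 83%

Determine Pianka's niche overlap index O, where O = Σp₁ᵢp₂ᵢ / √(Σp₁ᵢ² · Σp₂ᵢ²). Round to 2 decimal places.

Convert percentages to proportions (divide by 100).
Σ p₁ᵢp₂ᵢ = 0.0102 + 0.0060 + 0.0360 + 0.0498 = 0.1020
Σp_1ᵢ² = 0.34² + 0.30² + 0.30² + 0.06² = 0.1156 + 0.0900 + 0.0900 + 0.0036 = 0.2992
Σp_2ᵢ² = 0.03² + 0.02² + 0.12² + 0.83² = 0.0009 + 0.0004 + 0.0144 + 0.6889 = 0.7046
O = 0.1020 / √(0.2992 × 0.7046) = 0.1020 / 0.45915 = 0.2221

0.22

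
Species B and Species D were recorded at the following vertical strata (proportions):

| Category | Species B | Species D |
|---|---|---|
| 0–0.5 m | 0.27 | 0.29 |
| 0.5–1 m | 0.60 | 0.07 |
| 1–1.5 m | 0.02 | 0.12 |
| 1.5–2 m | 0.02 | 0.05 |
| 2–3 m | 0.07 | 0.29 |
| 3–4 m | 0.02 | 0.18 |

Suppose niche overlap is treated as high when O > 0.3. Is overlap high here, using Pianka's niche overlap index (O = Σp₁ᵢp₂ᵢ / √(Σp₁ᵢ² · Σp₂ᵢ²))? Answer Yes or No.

Yes

Σ p₁ᵢp₂ᵢ = 0.0783 + 0.0420 + 0.0024 + 0.0010 + 0.0203 + 0.0036 = 0.1476
Σp_1ᵢ² = 0.27² + 0.60² + 0.02² + 0.02² + 0.07² + 0.02² = 0.0729 + 0.3600 + 0.0004 + 0.0004 + 0.0049 + 0.0004 = 0.4390
Σp_2ᵢ² = 0.29² + 0.07² + 0.12² + 0.05² + 0.29² + 0.18² = 0.0841 + 0.0049 + 0.0144 + 0.0025 + 0.0841 + 0.0324 = 0.2224
O = 0.1476 / √(0.4390 × 0.2224) = 0.1476 / 0.31246 = 0.4724
O = 0.4724 > 0.3 → Yes.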